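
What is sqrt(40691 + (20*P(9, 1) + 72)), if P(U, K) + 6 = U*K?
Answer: sqrt(40823) ≈ 202.05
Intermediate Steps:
P(U, K) = -6 + K*U (P(U, K) = -6 + U*K = -6 + K*U)
sqrt(40691 + (20*P(9, 1) + 72)) = sqrt(40691 + (20*(-6 + 1*9) + 72)) = sqrt(40691 + (20*(-6 + 9) + 72)) = sqrt(40691 + (20*3 + 72)) = sqrt(40691 + (60 + 72)) = sqrt(40691 + 132) = sqrt(40823)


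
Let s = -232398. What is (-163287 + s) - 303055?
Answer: -698740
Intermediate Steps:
(-163287 + s) - 303055 = (-163287 - 232398) - 303055 = -395685 - 303055 = -698740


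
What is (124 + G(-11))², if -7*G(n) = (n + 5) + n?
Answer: 783225/49 ≈ 15984.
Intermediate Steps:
G(n) = -5/7 - 2*n/7 (G(n) = -((n + 5) + n)/7 = -((5 + n) + n)/7 = -(5 + 2*n)/7 = -5/7 - 2*n/7)
(124 + G(-11))² = (124 + (-5/7 - 2/7*(-11)))² = (124 + (-5/7 + 22/7))² = (124 + 17/7)² = (885/7)² = 783225/49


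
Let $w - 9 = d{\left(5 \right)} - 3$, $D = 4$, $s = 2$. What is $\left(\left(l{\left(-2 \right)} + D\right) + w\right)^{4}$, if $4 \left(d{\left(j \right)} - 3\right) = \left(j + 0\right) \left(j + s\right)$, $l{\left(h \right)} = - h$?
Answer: $\frac{81450625}{256} \approx 3.1817 \cdot 10^{5}$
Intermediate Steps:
$d{\left(j \right)} = 3 + \frac{j \left(2 + j\right)}{4}$ ($d{\left(j \right)} = 3 + \frac{\left(j + 0\right) \left(j + 2\right)}{4} = 3 + \frac{j \left(2 + j\right)}{4}$)
$w = \frac{71}{4}$ ($w = 9 + \left(\left(3 + \frac{1}{2} \cdot 5 + \frac{5^{2}}{4}\right) - 3\right) = 9 + \left(\left(3 + \frac{5}{2} + \frac{1}{4} \cdot 25\right) - 3\right) = 9 + \left(\left(3 + \frac{5}{2} + \frac{25}{4}\right) - 3\right) = 9 + \left(\frac{47}{4} - 3\right) = 9 + \frac{35}{4} = \frac{71}{4} \approx 17.75$)
$\left(\left(l{\left(-2 \right)} + D\right) + w\right)^{4} = \left(\left(\left(-1\right) \left(-2\right) + 4\right) + \frac{71}{4}\right)^{4} = \left(\left(2 + 4\right) + \frac{71}{4}\right)^{4} = \left(6 + \frac{71}{4}\right)^{4} = \left(\frac{95}{4}\right)^{4} = \frac{81450625}{256}$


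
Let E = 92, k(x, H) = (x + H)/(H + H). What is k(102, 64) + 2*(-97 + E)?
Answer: -557/64 ≈ -8.7031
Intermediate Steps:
k(x, H) = (H + x)/(2*H) (k(x, H) = (H + x)/((2*H)) = (H + x)*(1/(2*H)) = (H + x)/(2*H))
k(102, 64) + 2*(-97 + E) = (½)*(64 + 102)/64 + 2*(-97 + 92) = (½)*(1/64)*166 + 2*(-5) = 83/64 - 10 = -557/64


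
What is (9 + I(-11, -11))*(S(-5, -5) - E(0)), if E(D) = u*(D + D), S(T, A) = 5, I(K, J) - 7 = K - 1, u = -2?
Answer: 20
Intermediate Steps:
I(K, J) = 6 + K (I(K, J) = 7 + (K - 1) = 7 + (-1 + K) = 6 + K)
E(D) = -4*D (E(D) = -2*(D + D) = -4*D)
(9 + I(-11, -11))*(S(-5, -5) - E(0)) = (9 + (6 - 11))*(5 - (-4)*0) = (9 - 5)*(5 - 1*0) = 4*(5 + 0) = 4*5 = 20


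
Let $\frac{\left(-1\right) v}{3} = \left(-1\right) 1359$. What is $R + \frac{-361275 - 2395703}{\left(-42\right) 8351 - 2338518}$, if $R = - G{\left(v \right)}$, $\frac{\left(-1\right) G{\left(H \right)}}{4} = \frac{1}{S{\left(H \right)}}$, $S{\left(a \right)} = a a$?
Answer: $\frac{1091102460181}{1064302113870} \approx 1.0252$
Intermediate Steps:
$S{\left(a \right)} = a^{2}$
$v = 4077$ ($v = - 3 \left(\left(-1\right) 1359\right) = \left(-3\right) \left(-1359\right) = 4077$)
$G{\left(H \right)} = - \frac{4}{H^{2}}$
$R = \frac{4}{16621929}$ ($R = - \frac{-4}{16621929} = \left(-1\right) \left(- \frac{4}{16621929}\right) = \frac{4}{16621929} \approx 2.4065 \cdot 10^{-7}$)
$R + \frac{-361275 - 2395703}{\left(-42\right) 8351 - 2338518} = \frac{4}{16621929} + \frac{-361275 - 2395703}{\left(-42\right) 8351 - 2338518} = \frac{4}{16621929} - \frac{2756978}{-350742 - 2338518} = \frac{4}{16621929} - \frac{2756978}{-2689260} = \frac{4}{16621929} - - \frac{196927}{192090} = \frac{4}{16621929} + \frac{196927}{192090} = \frac{1091102460181}{1064302113870}$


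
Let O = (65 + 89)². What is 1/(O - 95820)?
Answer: -1/72104 ≈ -1.3869e-5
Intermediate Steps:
O = 23716 (O = 154² = 23716)
1/(O - 95820) = 1/(23716 - 95820) = 1/(-72104) = -1/72104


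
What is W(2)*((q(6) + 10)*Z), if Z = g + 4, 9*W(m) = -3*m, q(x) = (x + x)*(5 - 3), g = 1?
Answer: -340/3 ≈ -113.33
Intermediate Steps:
q(x) = 4*x (q(x) = (2*x)*2 = 4*x)
W(m) = -m/3 (W(m) = (-3*m)/9 = -m/3)
Z = 5 (Z = 1 + 4 = 5)
W(2)*((q(6) + 10)*Z) = (-1/3*2)*((4*6 + 10)*5) = -2*(24 + 10)*5/3 = -68*5/3 = -2/3*170 = -340/3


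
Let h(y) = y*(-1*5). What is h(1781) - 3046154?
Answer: -3055059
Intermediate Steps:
h(y) = -5*y (h(y) = y*(-5) = -5*y)
h(1781) - 3046154 = -5*1781 - 3046154 = -8905 - 3046154 = -3055059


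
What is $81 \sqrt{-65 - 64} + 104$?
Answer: $104 + 81 i \sqrt{129} \approx 104.0 + 919.98 i$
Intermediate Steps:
$81 \sqrt{-65 - 64} + 104 = 81 \sqrt{-129} + 104 = 81 i \sqrt{129} + 104 = 104 + 81 i \sqrt{129}$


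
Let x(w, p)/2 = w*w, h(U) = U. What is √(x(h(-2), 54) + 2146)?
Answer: √2154 ≈ 46.411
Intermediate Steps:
x(w, p) = 2*w² (x(w, p) = 2*(w*w) = 2*w²)
√(x(h(-2), 54) + 2146) = √(2*(-2)² + 2146) = √(2*4 + 2146) = √(8 + 2146) = √2154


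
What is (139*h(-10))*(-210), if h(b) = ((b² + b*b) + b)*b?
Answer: 55461000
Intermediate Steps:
h(b) = b*(b + 2*b²) (h(b) = ((b² + b²) + b)*b = (2*b² + b)*b = (b + 2*b²)*b = b*(b + 2*b²))
(139*h(-10))*(-210) = (139*((-10)²*(1 + 2*(-10))))*(-210) = (139*(100*(1 - 20)))*(-210) = (139*(100*(-19)))*(-210) = (139*(-1900))*(-210) = -264100*(-210) = 55461000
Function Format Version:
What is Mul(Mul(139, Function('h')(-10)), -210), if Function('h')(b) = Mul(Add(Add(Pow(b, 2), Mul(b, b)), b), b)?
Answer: 55461000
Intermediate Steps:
Function('h')(b) = Mul(b, Add(b, Mul(2, Pow(b, 2)))) (Function('h')(b) = Mul(Add(Add(Pow(b, 2), Pow(b, 2)), b), b) = Mul(Add(Mul(2, Pow(b, 2)), b), b) = Mul(Add(b, Mul(2, Pow(b, 2))), b) = Mul(b, Add(b, Mul(2, Pow(b, 2)))))
Mul(Mul(139, Function('h')(-10)), -210) = Mul(Mul(139, Mul(Pow(-10, 2), Add(1, Mul(2, -10)))), -210) = Mul(Mul(139, Mul(100, Add(1, -20))), -210) = Mul(Mul(139, Mul(100, -19)), -210) = Mul(Mul(139, -1900), -210) = Mul(-264100, -210) = 55461000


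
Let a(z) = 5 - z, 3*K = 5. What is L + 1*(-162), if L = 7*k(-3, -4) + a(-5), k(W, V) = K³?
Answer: -3229/27 ≈ -119.59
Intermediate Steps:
K = 5/3 (K = (⅓)*5 = 5/3 ≈ 1.6667)
k(W, V) = 125/27 (k(W, V) = (5/3)³ = 125/27)
L = 1145/27 (L = 7*(125/27) + (5 - 1*(-5)) = 875/27 + (5 + 5) = 875/27 + 10 = 1145/27 ≈ 42.407)
L + 1*(-162) = 1145/27 + 1*(-162) = 1145/27 - 162 = -3229/27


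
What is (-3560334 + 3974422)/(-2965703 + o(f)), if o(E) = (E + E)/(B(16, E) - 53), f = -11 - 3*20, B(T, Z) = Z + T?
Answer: -22360752/160147891 ≈ -0.13963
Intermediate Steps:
B(T, Z) = T + Z
f = -71 (f = -11 - 60 = -71)
o(E) = 2*E/(-37 + E) (o(E) = (E + E)/((16 + E) - 53) = (2*E)/(-37 + E) = 2*E/(-37 + E))
(-3560334 + 3974422)/(-2965703 + o(f)) = (-3560334 + 3974422)/(-2965703 + 2*(-71)/(-37 - 71)) = 414088/(-2965703 + 2*(-71)/(-108)) = 414088/(-2965703 + 2*(-71)*(-1/108)) = 414088/(-2965703 + 71/54) = 414088/(-160147891/54) = 414088*(-54/160147891) = -22360752/160147891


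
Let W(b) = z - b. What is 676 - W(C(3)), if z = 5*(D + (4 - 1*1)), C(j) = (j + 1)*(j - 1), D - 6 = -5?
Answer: 664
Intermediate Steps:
D = 1 (D = 6 - 5 = 1)
C(j) = (1 + j)*(-1 + j)
z = 20 (z = 5*(1 + (4 - 1*1)) = 5*(1 + (4 - 1)) = 5*(1 + 3) = 5*4 = 20)
W(b) = 20 - b
676 - W(C(3)) = 676 - (20 - (-1 + 3²)) = 676 - (20 - (-1 + 9)) = 676 - (20 - 1*8) = 676 - (20 - 8) = 676 - 1*12 = 676 - 12 = 664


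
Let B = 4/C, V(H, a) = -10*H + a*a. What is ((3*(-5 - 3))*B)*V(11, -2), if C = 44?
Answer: 2544/11 ≈ 231.27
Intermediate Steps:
V(H, a) = a² - 10*H (V(H, a) = -10*H + a² = a² - 10*H)
B = 1/11 (B = 4/44 = 4*(1/44) = 1/11 ≈ 0.090909)
((3*(-5 - 3))*B)*V(11, -2) = ((3*(-5 - 3))*(1/11))*((-2)² - 10*11) = ((3*(-8))*(1/11))*(4 - 110) = -24*1/11*(-106) = -24/11*(-106) = 2544/11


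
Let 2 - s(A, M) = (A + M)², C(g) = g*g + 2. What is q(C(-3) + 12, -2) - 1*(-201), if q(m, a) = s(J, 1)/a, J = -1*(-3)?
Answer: 208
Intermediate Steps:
C(g) = 2 + g² (C(g) = g² + 2 = 2 + g²)
J = 3
s(A, M) = 2 - (A + M)²
q(m, a) = -14/a (q(m, a) = (2 - (3 + 1)²)/a = (2 - 1*4²)/a = (2 - 1*16)/a = (2 - 16)/a = -14/a)
q(C(-3) + 12, -2) - 1*(-201) = -14/(-2) - 1*(-201) = -14*(-½) + 201 = 7 + 201 = 208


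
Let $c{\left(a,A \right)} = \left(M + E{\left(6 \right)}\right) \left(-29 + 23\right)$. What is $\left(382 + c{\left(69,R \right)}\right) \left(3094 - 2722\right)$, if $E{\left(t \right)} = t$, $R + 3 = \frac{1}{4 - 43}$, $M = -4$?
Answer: $137640$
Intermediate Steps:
$R = - \frac{118}{39}$ ($R = -3 + \frac{1}{4 - 43} = -3 + \frac{1}{-39} = -3 - \frac{1}{39} = - \frac{118}{39} \approx -3.0256$)
$c{\left(a,A \right)} = -12$ ($c{\left(a,A \right)} = \left(-4 + 6\right) \left(-29 + 23\right) = 2 \left(-6\right) = -12$)
$\left(382 + c{\left(69,R \right)}\right) \left(3094 - 2722\right) = \left(382 - 12\right) \left(3094 - 2722\right) = 370 \cdot 372 = 137640$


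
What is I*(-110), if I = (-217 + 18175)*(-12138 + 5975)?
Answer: 12174266940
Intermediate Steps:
I = -110675154 (I = 17958*(-6163) = -110675154)
I*(-110) = -110675154*(-110) = 12174266940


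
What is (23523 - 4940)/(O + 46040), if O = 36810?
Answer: 18583/82850 ≈ 0.22430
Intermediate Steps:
(23523 - 4940)/(O + 46040) = (23523 - 4940)/(36810 + 46040) = 18583/82850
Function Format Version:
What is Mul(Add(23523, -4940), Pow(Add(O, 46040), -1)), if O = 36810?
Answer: Rational(18583, 82850) ≈ 0.22430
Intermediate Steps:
Mul(Add(23523, -4940), Pow(Add(O, 46040), -1)) = Mul(Add(23523, -4940), Pow(Add(36810, 46040), -1)) = Mul(18583, Pow(82850, -1)) = Mul(18583, Rational(1, 82850)) = Rational(18583, 82850)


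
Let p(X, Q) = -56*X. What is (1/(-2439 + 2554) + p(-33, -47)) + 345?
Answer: 252196/115 ≈ 2193.0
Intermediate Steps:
(1/(-2439 + 2554) + p(-33, -47)) + 345 = (1/(-2439 + 2554) - 56*(-33)) + 345 = (1/115 + 1848) + 345 = 212521/115 + 345 = 252196/115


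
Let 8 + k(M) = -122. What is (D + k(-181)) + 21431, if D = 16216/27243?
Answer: 580319359/27243 ≈ 21302.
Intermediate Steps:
k(M) = -130 (k(M) = -8 - 122 = -130)
D = 16216/27243 (D = 16216*(1/27243) = 16216/27243 ≈ 0.59524)
(D + k(-181)) + 21431 = (16216/27243 - 130) + 21431 = -3525374/27243 + 21431 = 580319359/27243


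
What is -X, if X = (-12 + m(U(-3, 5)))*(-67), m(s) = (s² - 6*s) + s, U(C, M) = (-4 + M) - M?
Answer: 1608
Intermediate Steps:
U(C, M) = -4
m(s) = s² - 5*s
X = -1608 (X = (-12 - 4*(-5 - 4))*(-67) = (-12 - 4*(-9))*(-67) = (-12 + 36)*(-67) = 24*(-67) = -1608)
-X = -1*(-1608) = 1608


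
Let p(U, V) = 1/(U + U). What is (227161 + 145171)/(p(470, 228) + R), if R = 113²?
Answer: 349992080/12002861 ≈ 29.159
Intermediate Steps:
p(U, V) = 1/(2*U)
R = 12769
(227161 + 145171)/(p(470, 228) + R) = (227161 + 145171)/((½)/470 + 12769) = 372332/((½)*(1/470) + 12769) = 372332/(1/940 + 12769) = 372332/(12002861/940) = 372332*(940/12002861) = 349992080/12002861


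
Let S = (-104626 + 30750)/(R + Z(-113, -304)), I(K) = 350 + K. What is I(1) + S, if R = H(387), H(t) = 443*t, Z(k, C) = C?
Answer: 59995211/171137 ≈ 350.57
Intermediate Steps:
R = 171441 (R = 443*387 = 171441)
S = -73876/171137 (S = (-104626 + 30750)/(171441 - 304) = -73876/171137 ≈ -0.43168)
I(1) + S = (350 + 1) - 73876/171137 = 351 - 73876/171137 = 59995211/171137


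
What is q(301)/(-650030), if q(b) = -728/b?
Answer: 52/13975645 ≈ 3.7208e-6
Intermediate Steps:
q(301)/(-650030) = -728/301/(-650030) = -728*1/301*(-1/650030) = -104/43*(-1/650030) = 52/13975645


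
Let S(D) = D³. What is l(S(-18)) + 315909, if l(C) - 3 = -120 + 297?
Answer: 316089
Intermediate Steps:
l(C) = 180 (l(C) = 3 + (-120 + 297) = 3 + 177 = 180)
l(S(-18)) + 315909 = 180 + 315909 = 316089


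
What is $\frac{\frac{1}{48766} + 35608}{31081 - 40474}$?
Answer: $- \frac{1736459729}{458059038} \approx -3.7909$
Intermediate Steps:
$\frac{\frac{1}{48766} + 35608}{31081 - 40474} = \frac{\frac{1}{48766} + 35608}{-9393} = \frac{1736459729}{48766} \left(- \frac{1}{9393}\right) = - \frac{1736459729}{458059038}$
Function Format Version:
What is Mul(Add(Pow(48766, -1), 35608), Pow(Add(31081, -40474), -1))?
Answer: Rational(-1736459729, 458059038) ≈ -3.7909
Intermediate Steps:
Mul(Add(Pow(48766, -1), 35608), Pow(Add(31081, -40474), -1)) = Mul(Add(Rational(1, 48766), 35608), Pow(-9393, -1)) = Mul(Rational(1736459729, 48766), Rational(-1, 9393)) = Rational(-1736459729, 458059038)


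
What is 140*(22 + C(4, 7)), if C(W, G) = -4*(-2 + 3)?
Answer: 2520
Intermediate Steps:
C(W, G) = -4 (C(W, G) = -4*1 = -4)
140*(22 + C(4, 7)) = 140*(22 - 4) = 140*18 = 2520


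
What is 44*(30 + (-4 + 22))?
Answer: 2112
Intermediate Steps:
44*(30 + (-4 + 22)) = 44*(30 + 18) = 44*48 = 2112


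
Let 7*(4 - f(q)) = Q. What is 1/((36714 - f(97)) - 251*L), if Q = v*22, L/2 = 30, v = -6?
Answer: 7/151418 ≈ 4.6230e-5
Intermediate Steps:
L = 60 (L = 2*30 = 60)
Q = -132 (Q = -6*22 = -132)
f(q) = 160/7 (f(q) = 4 - ⅐*(-132) = 4 + 132/7 = 160/7)
1/((36714 - f(97)) - 251*L) = 1/((36714 - 1*160/7) - 251*60) = 1/((36714 - 160/7) - 15060) = 1/(256838/7 - 15060) = 1/(151418/7) = 7/151418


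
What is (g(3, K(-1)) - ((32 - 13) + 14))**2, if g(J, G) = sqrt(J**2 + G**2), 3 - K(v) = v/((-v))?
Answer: 784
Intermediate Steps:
K(v) = 4 (K(v) = 3 - v/((-v)) = 3 - v*(-1/v) = 3 - 1*(-1) = 3 + 1 = 4)
g(J, G) = sqrt(G**2 + J**2)
(g(3, K(-1)) - ((32 - 13) + 14))**2 = (sqrt(4**2 + 3**2) - ((32 - 13) + 14))**2 = (sqrt(16 + 9) - (19 + 14))**2 = (sqrt(25) - 1*33)**2 = (5 - 33)**2 = (-28)**2 = 784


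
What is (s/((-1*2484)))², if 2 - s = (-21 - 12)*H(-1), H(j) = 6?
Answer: 2500/385641 ≈ 0.0064827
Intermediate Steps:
s = 200 (s = 2 - (-21 - 12)*6 = 2 - (-33)*6 = 2 - 1*(-198) = 2 + 198 = 200)
(s/((-1*2484)))² = (200/((-1*2484)))² = (200/(-2484))² = (200*(-1/2484))² = (-50/621)² = 2500/385641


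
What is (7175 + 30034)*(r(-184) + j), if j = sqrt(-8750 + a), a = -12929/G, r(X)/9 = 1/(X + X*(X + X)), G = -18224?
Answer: 334881/67528 + 37209*I*sqrt(181610213869)/4556 ≈ 4.9591 + 3.4804e+6*I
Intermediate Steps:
r(X) = 9/(X + 2*X**2) (r(X) = 9/(X + X*(X + X)) = 9/(X + X*(2*X)) = 9/(X + 2*X**2))
a = 12929/18224 (a = -12929/(-18224) = -12929*(-1/18224) = 12929/18224 ≈ 0.70945)
j = I*sqrt(181610213869)/4556 (j = sqrt(-8750 + 12929/18224) = sqrt(-159447071/18224) = I*sqrt(181610213869)/4556 ≈ 93.538*I)
(7175 + 30034)*(r(-184) + j) = (7175 + 30034)*(9/(-184*(1 + 2*(-184))) + I*sqrt(181610213869)/4556) = 37209*(9*(-1/184)/(1 - 368) + I*sqrt(181610213869)/4556) = 37209*(9*(-1/184)/(-367) + I*sqrt(181610213869)/4556) = 37209*(9*(-1/184)*(-1/367) + I*sqrt(181610213869)/4556) = 37209*(9/67528 + I*sqrt(181610213869)/4556) = 334881/67528 + 37209*I*sqrt(181610213869)/4556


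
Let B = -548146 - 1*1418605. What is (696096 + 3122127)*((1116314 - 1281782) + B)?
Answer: -8141287626837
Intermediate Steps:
B = -1966751 (B = -548146 - 1418605 = -1966751)
(696096 + 3122127)*((1116314 - 1281782) + B) = (696096 + 3122127)*((1116314 - 1281782) - 1966751) = 3818223*(-165468 - 1966751) = 3818223*(-2132219) = -8141287626837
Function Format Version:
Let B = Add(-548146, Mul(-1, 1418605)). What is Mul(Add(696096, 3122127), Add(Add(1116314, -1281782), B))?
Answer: -8141287626837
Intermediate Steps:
B = -1966751 (B = Add(-548146, -1418605) = -1966751)
Mul(Add(696096, 3122127), Add(Add(1116314, -1281782), B)) = Mul(Add(696096, 3122127), Add(Add(1116314, -1281782), -1966751)) = Mul(3818223, Add(-165468, -1966751)) = Mul(3818223, -2132219) = -8141287626837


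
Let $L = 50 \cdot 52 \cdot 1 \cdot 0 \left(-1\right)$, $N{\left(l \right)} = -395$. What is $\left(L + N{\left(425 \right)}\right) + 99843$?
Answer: $99448$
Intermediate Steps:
$L = 0$ ($L = 2600 \cdot 0 \left(-1\right) = 2600 \cdot 0 = 0$)
$\left(L + N{\left(425 \right)}\right) + 99843 = \left(0 - 395\right) + 99843 = -395 + 99843 = 99448$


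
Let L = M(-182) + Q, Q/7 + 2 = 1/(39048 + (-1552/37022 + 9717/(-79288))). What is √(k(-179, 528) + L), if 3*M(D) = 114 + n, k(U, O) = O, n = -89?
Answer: √15440416774629850111560197506797/171931544283567 ≈ 22.855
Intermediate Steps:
Q = -802336932755470/57310514761189 (Q = -14 + 7/(39048 + (-1552/37022 + 9717/(-79288))) = -14 + 7/(39048 + (-1552*1/37022 + 9717*(-1/79288))) = -14 + 7/(39048 + (-776/18511 - 9717/79288)) = -14 + 7/(39048 - 241398875/1467700168) = -14 + 7/(57310514761189/1467700168) = -14 + 7*(1467700168/57310514761189) = -14 + 10273901176/57310514761189 = -802336932755470/57310514761189 ≈ -14.000)
M(D) = 25/3 (M(D) = (114 - 89)/3 = (⅓)*25 = 25/3)
L = -974247929236685/171931544283567 (L = 25/3 - 802336932755470/57310514761189 = -974247929236685/171931544283567 ≈ -5.6665)
√(k(-179, 528) + L) = √(528 - 974247929236685/171931544283567) = √(89805607452486691/171931544283567) = √15440416774629850111560197506797/171931544283567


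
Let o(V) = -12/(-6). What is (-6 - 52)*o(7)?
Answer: -116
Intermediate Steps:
o(V) = 2 (o(V) = -12*(-⅙) = 2)
(-6 - 52)*o(7) = (-6 - 52)*2 = -58*2 = -116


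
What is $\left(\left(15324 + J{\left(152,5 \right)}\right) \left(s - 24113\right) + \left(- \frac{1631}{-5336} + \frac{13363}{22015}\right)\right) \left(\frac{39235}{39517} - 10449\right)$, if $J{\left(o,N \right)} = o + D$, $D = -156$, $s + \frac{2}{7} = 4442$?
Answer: $\frac{197520296475634381841959}{62731656820} \approx 3.1487 \cdot 10^{12}$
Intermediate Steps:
$s = \frac{31092}{7}$ ($s = - \frac{2}{7} + 4442 = \frac{31092}{7} \approx 4441.7$)
$J{\left(o,N \right)} = -156 + o$ ($J{\left(o,N \right)} = o - 156 = -156 + o$)
$\left(\left(15324 + J{\left(152,5 \right)}\right) \left(s - 24113\right) + \left(- \frac{1631}{-5336} + \frac{13363}{22015}\right)\right) \left(\frac{39235}{39517} - 10449\right) = \left(\left(15324 + \left(-156 + 152\right)\right) \left(\frac{31092}{7} - 24113\right) + \left(- \frac{1631}{-5336} + \frac{13363}{22015}\right)\right) \left(\frac{39235}{39517} - 10449\right) = \left(\left(15324 - 4\right) \left(- \frac{137699}{7}\right) + \left(\left(-1631\right) \left(- \frac{1}{5336}\right) + 13363 \cdot \frac{1}{22015}\right)\right) \left(39235 \cdot \frac{1}{39517} - 10449\right) = \left(15320 \left(- \frac{137699}{7}\right) + \left(\frac{1631}{5336} + \frac{1909}{3145}\right)\right) \left(\frac{39235}{39517} - 10449\right) = \left(- \frac{2109548680}{7} + \frac{15315919}{16781720}\right) \left(- \frac{412873898}{39517}\right) = \left(- \frac{35401855166918167}{117472040}\right) \left(- \frac{412873898}{39517}\right) = \frac{197520296475634381841959}{62731656820}$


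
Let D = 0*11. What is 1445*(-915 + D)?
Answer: -1322175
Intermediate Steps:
D = 0
1445*(-915 + D) = 1445*(-915 + 0) = 1445*(-915) = -1322175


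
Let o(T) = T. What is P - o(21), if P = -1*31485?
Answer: -31506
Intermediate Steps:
P = -31485
P - o(21) = -31485 - 1*21 = -31485 - 21 = -31506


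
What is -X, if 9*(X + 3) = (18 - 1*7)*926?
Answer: -10159/9 ≈ -1128.8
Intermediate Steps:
X = 10159/9 (X = -3 + ((18 - 1*7)*926)/9 = -3 + ((18 - 7)*926)/9 = -3 + (11*926)/9 = -3 + (1/9)*10186 = -3 + 10186/9 = 10159/9 ≈ 1128.8)
-X = -1*10159/9 = -10159/9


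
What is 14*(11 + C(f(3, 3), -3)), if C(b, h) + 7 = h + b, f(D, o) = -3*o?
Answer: -112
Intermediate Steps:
C(b, h) = -7 + b + h (C(b, h) = -7 + (h + b) = -7 + (b + h) = -7 + b + h)
14*(11 + C(f(3, 3), -3)) = 14*(11 + (-7 - 3*3 - 3)) = 14*(11 + (-7 - 9 - 3)) = 14*(11 - 19) = 14*(-8) = -112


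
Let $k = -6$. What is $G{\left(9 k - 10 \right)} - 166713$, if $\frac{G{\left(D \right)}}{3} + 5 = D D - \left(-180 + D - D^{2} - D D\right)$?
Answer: $-129132$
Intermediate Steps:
$G{\left(D \right)} = 525 - 3 D + 9 D^{2}$ ($G{\left(D \right)} = -15 + 3 \left(D D - \left(-180 + D - D^{2} - D D\right)\right) = -15 + 3 \left(D^{2} - \left(-180 + D - 2 D^{2}\right)\right) = -15 + 3 \left(D^{2} + \left(180 - D + 2 D^{2}\right)\right) = -15 + 3 \left(180 - D + 3 D^{2}\right) = -15 + \left(540 - 3 D + 9 D^{2}\right) = 525 - 3 D + 9 D^{2}$)
$G{\left(9 k - 10 \right)} - 166713 = \left(525 - 3 \left(9 \left(-6\right) - 10\right) + 9 \left(9 \left(-6\right) - 10\right)^{2}\right) - 166713 = \left(525 - 3 \left(-54 - 10\right) + 9 \left(-54 - 10\right)^{2}\right) - 166713 = \left(525 - -192 + 9 \left(-64\right)^{2}\right) - 166713 = \left(525 + 192 + 9 \cdot 4096\right) - 166713 = \left(525 + 192 + 36864\right) - 166713 = 37581 - 166713 = -129132$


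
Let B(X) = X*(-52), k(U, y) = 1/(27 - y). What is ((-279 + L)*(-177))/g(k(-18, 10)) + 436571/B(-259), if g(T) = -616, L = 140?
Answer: -2229481/296296 ≈ -7.5245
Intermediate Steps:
B(X) = -52*X
((-279 + L)*(-177))/g(k(-18, 10)) + 436571/B(-259) = ((-279 + 140)*(-177))/(-616) + 436571/((-52*(-259))) = -139*(-177)*(-1/616) + 436571/13468 = 24603*(-1/616) + 436571*(1/13468) = -24603/616 + 436571/13468 = -2229481/296296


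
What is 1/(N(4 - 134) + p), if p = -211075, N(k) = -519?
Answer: -1/211594 ≈ -4.7260e-6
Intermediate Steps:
1/(N(4 - 134) + p) = 1/(-519 - 211075) = 1/(-211594) = -1/211594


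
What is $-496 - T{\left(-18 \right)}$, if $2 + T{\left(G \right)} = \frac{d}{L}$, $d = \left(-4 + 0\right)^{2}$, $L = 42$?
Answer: $- \frac{10382}{21} \approx -494.38$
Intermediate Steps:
$d = 16$ ($d = \left(-4\right)^{2} = 16$)
$T{\left(G \right)} = - \frac{34}{21}$ ($T{\left(G \right)} = -2 + \frac{16}{42} = -2 + 16 \cdot \frac{1}{42} = -2 + \frac{8}{21} = - \frac{34}{21}$)
$-496 - T{\left(-18 \right)} = -496 - - \frac{34}{21} = -496 + \frac{34}{21} = - \frac{10382}{21}$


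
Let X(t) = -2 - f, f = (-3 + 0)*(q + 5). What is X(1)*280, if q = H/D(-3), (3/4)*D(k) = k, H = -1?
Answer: 3850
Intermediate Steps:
D(k) = 4*k/3
q = ¼ (q = -1/((4/3)*(-3)) = -1/(-4) = -1*(-¼) = ¼ ≈ 0.25000)
f = -63/4 (f = (-3 + 0)*(¼ + 5) = -3*21/4 = -63/4 ≈ -15.750)
X(t) = 55/4 (X(t) = -2 - 1*(-63/4) = -2 + 63/4 = 55/4)
X(1)*280 = (55/4)*280 = 3850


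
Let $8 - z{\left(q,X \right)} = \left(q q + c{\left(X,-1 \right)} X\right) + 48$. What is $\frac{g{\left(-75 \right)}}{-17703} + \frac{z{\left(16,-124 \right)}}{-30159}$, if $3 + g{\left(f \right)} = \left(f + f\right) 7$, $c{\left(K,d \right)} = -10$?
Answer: $\frac{2183305}{19774251} \approx 0.11041$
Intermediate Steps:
$g{\left(f \right)} = -3 + 14 f$ ($g{\left(f \right)} = -3 + \left(f + f\right) 7 = -3 + 2 f 7 = -3 + 14 f$)
$z{\left(q,X \right)} = -40 - q^{2} + 10 X$ ($z{\left(q,X \right)} = 8 - \left(\left(q q - 10 X\right) + 48\right) = 8 - \left(\left(q^{2} - 10 X\right) + 48\right) = 8 - \left(48 + q^{2} - 10 X\right) = -40 - q^{2} + 10 X$)
$\frac{g{\left(-75 \right)}}{-17703} + \frac{z{\left(16,-124 \right)}}{-30159} = \frac{-3 + 14 \left(-75\right)}{-17703} + \frac{-40 - 16^{2} + 10 \left(-124\right)}{-30159} = \left(-3 - 1050\right) \left(- \frac{1}{17703}\right) + \left(-40 - 256 - 1240\right) \left(- \frac{1}{30159}\right) = \left(-1053\right) \left(- \frac{1}{17703}\right) + \left(-40 - 256 - 1240\right) \left(- \frac{1}{30159}\right) = \frac{117}{1967} - - \frac{512}{10053} = \frac{117}{1967} + \frac{512}{10053} = \frac{2183305}{19774251}$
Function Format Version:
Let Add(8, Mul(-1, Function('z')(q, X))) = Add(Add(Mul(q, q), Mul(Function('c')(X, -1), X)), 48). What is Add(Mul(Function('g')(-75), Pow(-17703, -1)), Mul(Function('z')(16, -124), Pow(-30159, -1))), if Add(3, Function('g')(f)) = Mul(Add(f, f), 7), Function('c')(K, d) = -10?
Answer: Rational(2183305, 19774251) ≈ 0.11041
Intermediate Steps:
Function('g')(f) = Add(-3, Mul(14, f)) (Function('g')(f) = Add(-3, Mul(Add(f, f), 7)) = Add(-3, Mul(Mul(2, f), 7)) = Add(-3, Mul(14, f)))
Function('z')(q, X) = Add(-40, Mul(-1, Pow(q, 2)), Mul(10, X)) (Function('z')(q, X) = Add(8, Mul(-1, Add(Add(Mul(q, q), Mul(-10, X)), 48))) = Add(8, Mul(-1, Add(Add(Pow(q, 2), Mul(-10, X)), 48))) = Add(8, Mul(-1, Add(48, Pow(q, 2), Mul(-10, X)))) = Add(8, Add(-48, Mul(-1, Pow(q, 2)), Mul(10, X))) = Add(-40, Mul(-1, Pow(q, 2)), Mul(10, X)))
Add(Mul(Function('g')(-75), Pow(-17703, -1)), Mul(Function('z')(16, -124), Pow(-30159, -1))) = Add(Mul(Add(-3, Mul(14, -75)), Pow(-17703, -1)), Mul(Add(-40, Mul(-1, Pow(16, 2)), Mul(10, -124)), Pow(-30159, -1))) = Add(Mul(Add(-3, -1050), Rational(-1, 17703)), Mul(Add(-40, Mul(-1, 256), -1240), Rational(-1, 30159))) = Add(Mul(-1053, Rational(-1, 17703)), Mul(Add(-40, -256, -1240), Rational(-1, 30159))) = Add(Rational(117, 1967), Mul(-1536, Rational(-1, 30159))) = Add(Rational(117, 1967), Rational(512, 10053)) = Rational(2183305, 19774251)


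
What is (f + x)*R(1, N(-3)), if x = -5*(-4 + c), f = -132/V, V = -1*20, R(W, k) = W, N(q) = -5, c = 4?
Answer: 33/5 ≈ 6.6000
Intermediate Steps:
V = -20
f = 33/5 (f = -132/(-20) = -132*(-1/20) = 33/5 ≈ 6.6000)
x = 0 (x = -5*(-4 + 4) = -5*0 = 0)
(f + x)*R(1, N(-3)) = (33/5 + 0)*1 = (33/5)*1 = 33/5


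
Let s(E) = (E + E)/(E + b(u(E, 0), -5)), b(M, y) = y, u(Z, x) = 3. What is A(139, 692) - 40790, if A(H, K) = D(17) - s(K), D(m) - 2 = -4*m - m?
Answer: -28081135/687 ≈ -40875.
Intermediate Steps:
D(m) = 2 - 5*m (D(m) = 2 + (-4*m - m) = 2 - 5*m)
s(E) = 2*E/(-5 + E) (s(E) = (E + E)/(E - 5) = (2*E)/(-5 + E) = 2*E/(-5 + E))
A(H, K) = -83 - 2*K/(-5 + K) (A(H, K) = (2 - 5*17) - 2*K/(-5 + K) = (2 - 85) - 2*K/(-5 + K) = -83 - 2*K/(-5 + K))
A(139, 692) - 40790 = 5*(83 - 17*692)/(-5 + 692) - 40790 = 5*(83 - 11764)/687 - 40790 = 5*(1/687)*(-11681) - 40790 = -58405/687 - 40790 = -28081135/687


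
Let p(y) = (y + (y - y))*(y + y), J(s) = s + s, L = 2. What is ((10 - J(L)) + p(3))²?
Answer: 576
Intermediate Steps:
J(s) = 2*s
p(y) = 2*y² (p(y) = (y + 0)*(2*y) = y*(2*y) = 2*y²)
((10 - J(L)) + p(3))² = ((10 - 2*2) + 2*3²)² = ((10 - 1*4) + 2*9)² = ((10 - 4) + 18)² = (6 + 18)² = 24² = 576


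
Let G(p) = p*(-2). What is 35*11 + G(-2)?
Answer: 389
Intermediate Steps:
G(p) = -2*p
35*11 + G(-2) = 35*11 - 2*(-2) = 385 + 4 = 389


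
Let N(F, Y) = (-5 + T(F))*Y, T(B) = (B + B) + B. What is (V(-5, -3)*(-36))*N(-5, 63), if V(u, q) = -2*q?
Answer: 272160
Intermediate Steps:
T(B) = 3*B (T(B) = 2*B + B = 3*B)
N(F, Y) = Y*(-5 + 3*F) (N(F, Y) = (-5 + 3*F)*Y = Y*(-5 + 3*F))
(V(-5, -3)*(-36))*N(-5, 63) = (-2*(-3)*(-36))*(63*(-5 + 3*(-5))) = (6*(-36))*(63*(-5 - 15)) = -13608*(-20) = -216*(-1260) = 272160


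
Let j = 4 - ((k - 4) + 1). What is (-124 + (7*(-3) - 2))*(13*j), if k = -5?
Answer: -22932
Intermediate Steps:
j = 12 (j = 4 - ((-5 - 4) + 1) = 4 - (-9 + 1) = 4 - 1*(-8) = 4 + 8 = 12)
(-124 + (7*(-3) - 2))*(13*j) = (-124 + (7*(-3) - 2))*(13*12) = (-124 + (-21 - 2))*156 = (-124 - 23)*156 = -147*156 = -22932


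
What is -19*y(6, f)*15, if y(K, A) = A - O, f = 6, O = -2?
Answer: -2280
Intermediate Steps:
y(K, A) = 2 + A (y(K, A) = A - 1*(-2) = A + 2 = 2 + A)
-19*y(6, f)*15 = -19*(2 + 6)*15 = -19*8*15 = -152*15 = -2280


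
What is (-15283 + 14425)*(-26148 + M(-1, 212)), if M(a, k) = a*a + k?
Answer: 22252230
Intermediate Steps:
M(a, k) = k + a² (M(a, k) = a² + k = k + a²)
(-15283 + 14425)*(-26148 + M(-1, 212)) = (-15283 + 14425)*(-26148 + (212 + (-1)²)) = -858*(-26148 + (212 + 1)) = -858*(-26148 + 213) = -858*(-25935) = 22252230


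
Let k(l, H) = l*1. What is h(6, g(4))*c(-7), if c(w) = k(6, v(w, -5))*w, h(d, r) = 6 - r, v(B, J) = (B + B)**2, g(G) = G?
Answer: -84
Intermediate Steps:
v(B, J) = 4*B**2 (v(B, J) = (2*B)**2 = 4*B**2)
k(l, H) = l
c(w) = 6*w
h(6, g(4))*c(-7) = (6 - 1*4)*(6*(-7)) = (6 - 4)*(-42) = 2*(-42) = -84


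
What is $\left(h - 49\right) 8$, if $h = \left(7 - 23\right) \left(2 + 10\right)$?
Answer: $-1928$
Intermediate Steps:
$h = -192$ ($h = \left(-16\right) 12 = -192$)
$\left(h - 49\right) 8 = \left(-192 - 49\right) 8 = \left(-241\right) 8 = -1928$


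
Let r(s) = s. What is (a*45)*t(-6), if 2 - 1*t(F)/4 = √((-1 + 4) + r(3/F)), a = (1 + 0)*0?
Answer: 0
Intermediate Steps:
a = 0 (a = 1*0 = 0)
t(F) = 8 - 4*√(3 + 3/F) (t(F) = 8 - 4*√((-1 + 4) + 3/F) = 8 - 4*√(3 + 3/F))
(a*45)*t(-6) = (0*45)*(8 - 4*√3*√((1 - 6)/(-6))) = 0*(8 - 4*√3*√(-⅙*(-5))) = 0*(8 - 4*√3*√(⅚)) = 0*(8 - 4*√3*√30/6) = 0*(8 - 2*√10) = 0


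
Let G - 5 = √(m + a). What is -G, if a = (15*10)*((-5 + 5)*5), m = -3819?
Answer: -5 - I*√3819 ≈ -5.0 - 61.798*I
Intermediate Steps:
a = 0 (a = 150*(0*5) = 150*0 = 0)
G = 5 + I*√3819 (G = 5 + √(-3819 + 0) = 5 + √(-3819) = 5 + I*√3819 ≈ 5.0 + 61.798*I)
-G = -(5 + I*√3819) = -5 - I*√3819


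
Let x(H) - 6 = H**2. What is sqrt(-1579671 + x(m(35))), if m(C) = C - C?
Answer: I*sqrt(1579665) ≈ 1256.8*I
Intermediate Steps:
m(C) = 0
x(H) = 6 + H**2
sqrt(-1579671 + x(m(35))) = sqrt(-1579671 + (6 + 0**2)) = sqrt(-1579671 + (6 + 0)) = sqrt(-1579671 + 6) = sqrt(-1579665) = I*sqrt(1579665)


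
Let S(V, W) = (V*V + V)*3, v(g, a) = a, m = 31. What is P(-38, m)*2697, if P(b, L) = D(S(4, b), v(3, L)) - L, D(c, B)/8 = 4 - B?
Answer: -666159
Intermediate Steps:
S(V, W) = 3*V + 3*V² (S(V, W) = (V² + V)*3 = (V + V²)*3 = 3*V + 3*V²)
D(c, B) = 32 - 8*B (D(c, B) = 8*(4 - B) = 32 - 8*B)
P(b, L) = 32 - 9*L (P(b, L) = (32 - 8*L) - L = 32 - 9*L)
P(-38, m)*2697 = (32 - 9*31)*2697 = (32 - 279)*2697 = -247*2697 = -666159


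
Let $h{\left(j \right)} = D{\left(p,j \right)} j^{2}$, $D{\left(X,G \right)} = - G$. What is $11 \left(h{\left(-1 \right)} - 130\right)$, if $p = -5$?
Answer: $-1419$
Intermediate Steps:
$h{\left(j \right)} = - j^{3}$ ($h{\left(j \right)} = - j j^{2} = - j^{3}$)
$11 \left(h{\left(-1 \right)} - 130\right) = 11 \left(- \left(-1\right)^{3} - 130\right) = 11 \left(\left(-1\right) \left(-1\right) - 130\right) = 11 \left(1 - 130\right) = 11 \left(-129\right) = -1419$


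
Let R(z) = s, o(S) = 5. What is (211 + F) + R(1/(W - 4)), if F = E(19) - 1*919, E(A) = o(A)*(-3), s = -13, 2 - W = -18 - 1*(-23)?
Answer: -736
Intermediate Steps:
W = -3 (W = 2 - (-18 - 1*(-23)) = 2 - (-18 + 23) = 2 - 1*5 = 2 - 5 = -3)
R(z) = -13
E(A) = -15 (E(A) = 5*(-3) = -15)
F = -934 (F = -15 - 1*919 = -15 - 919 = -934)
(211 + F) + R(1/(W - 4)) = (211 - 934) - 13 = -723 - 13 = -736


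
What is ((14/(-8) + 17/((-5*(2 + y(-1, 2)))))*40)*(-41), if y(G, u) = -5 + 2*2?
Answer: 8446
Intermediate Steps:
y(G, u) = -1 (y(G, u) = -5 + 4 = -1)
((14/(-8) + 17/((-5*(2 + y(-1, 2)))))*40)*(-41) = ((14/(-8) + 17/((-5*(2 - 1))))*40)*(-41) = ((14*(-⅛) + 17/((-5*1)))*40)*(-41) = ((-7/4 + 17/(-5))*40)*(-41) = ((-7/4 + 17*(-⅕))*40)*(-41) = ((-7/4 - 17/5)*40)*(-41) = -103/20*40*(-41) = -206*(-41) = 8446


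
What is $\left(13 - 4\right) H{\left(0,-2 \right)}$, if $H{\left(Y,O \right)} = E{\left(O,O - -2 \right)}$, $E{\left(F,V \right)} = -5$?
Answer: $-45$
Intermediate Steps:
$H{\left(Y,O \right)} = -5$
$\left(13 - 4\right) H{\left(0,-2 \right)} = \left(13 - 4\right) \left(-5\right) = 9 \left(-5\right) = -45$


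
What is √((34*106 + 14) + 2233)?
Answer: √5851 ≈ 76.492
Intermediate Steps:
√((34*106 + 14) + 2233) = √((3604 + 14) + 2233) = √(3618 + 2233) = √5851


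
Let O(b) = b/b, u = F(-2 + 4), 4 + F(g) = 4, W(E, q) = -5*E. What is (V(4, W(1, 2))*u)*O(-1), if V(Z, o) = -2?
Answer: 0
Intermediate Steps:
F(g) = 0 (F(g) = -4 + 4 = 0)
u = 0
O(b) = 1
(V(4, W(1, 2))*u)*O(-1) = -2*0*1 = 0*1 = 0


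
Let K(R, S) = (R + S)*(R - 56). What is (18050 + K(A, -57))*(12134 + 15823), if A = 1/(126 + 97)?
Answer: 29531488476540/49729 ≈ 5.9385e+8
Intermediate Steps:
A = 1/223 ≈ 0.0044843
K(R, S) = (-56 + R)*(R + S) (K(R, S) = (R + S)*(-56 + R) = (-56 + R)*(R + S))
(18050 + K(A, -57))*(12134 + 15823) = (18050 + ((1/223)² - 56*1/223 - 56*(-57) + (1/223)*(-57)))*(12134 + 15823) = (18050 + (1/49729 - 56/223 + 3192 - 57/223))*27957 = (18050 + 158709770/49729)*27957 = (1056318220/49729)*27957 = 29531488476540/49729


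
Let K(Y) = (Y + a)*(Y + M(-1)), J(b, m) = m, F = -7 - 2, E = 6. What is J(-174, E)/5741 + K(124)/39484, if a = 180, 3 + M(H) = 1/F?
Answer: 475244842/510024699 ≈ 0.93181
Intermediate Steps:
F = -9
M(H) = -28/9 (M(H) = -3 + 1/(-9) = -3 - ⅑ = -28/9)
K(Y) = (180 + Y)*(-28/9 + Y) (K(Y) = (Y + 180)*(Y - 28/9) = (180 + Y)*(-28/9 + Y))
J(-174, E)/5741 + K(124)/39484 = 6/5741 + (-560 + 124² + (1592/9)*124)/39484 = 6*(1/5741) + (-560 + 15376 + 197408/9)*(1/39484) = 6/5741 + (330752/9)*(1/39484) = 6/5741 + 82688/88839 = 475244842/510024699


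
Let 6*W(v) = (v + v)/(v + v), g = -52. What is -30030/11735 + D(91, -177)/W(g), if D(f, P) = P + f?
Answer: -1217058/2347 ≈ -518.56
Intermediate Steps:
W(v) = ⅙ (W(v) = ((v + v)/(v + v))/6 = ((2*v)/((2*v)))/6 = ((2*v)*(1/(2*v)))/6 = (⅙)*1 = ⅙)
-30030/11735 + D(91, -177)/W(g) = -30030/11735 + (-177 + 91)/(⅙) = -30030*1/11735 - 86*6 = -6006/2347 - 516 = -1217058/2347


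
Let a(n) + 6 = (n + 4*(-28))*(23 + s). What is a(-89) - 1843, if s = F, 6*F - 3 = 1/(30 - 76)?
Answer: -604603/92 ≈ -6571.8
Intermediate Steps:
F = 137/276 (F = ½ + 1/(6*(30 - 76)) = ½ + (⅙)/(-46) = ½ + (⅙)*(-1/46) = ½ - 1/276 = 137/276 ≈ 0.49638)
s = 137/276 ≈ 0.49638
a(n) = -181994/69 + 6485*n/276 (a(n) = -6 + (n + 4*(-28))*(23 + 137/276) = -6 + (n - 112)*(6485/276) = -6 + (-112 + n)*(6485/276) = -6 + (-181580/69 + 6485*n/276) = -181994/69 + 6485*n/276)
a(-89) - 1843 = (-181994/69 + (6485/276)*(-89)) - 1843 = (-181994/69 - 577165/276) - 1843 = -435047/92 - 1843 = -604603/92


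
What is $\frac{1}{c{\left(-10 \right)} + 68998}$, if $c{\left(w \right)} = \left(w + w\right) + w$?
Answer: $\frac{1}{68968} \approx 1.4499 \cdot 10^{-5}$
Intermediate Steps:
$c{\left(w \right)} = 3 w$ ($c{\left(w \right)} = 2 w + w = 3 w$)
$\frac{1}{c{\left(-10 \right)} + 68998} = \frac{1}{3 \left(-10\right) + 68998} = \frac{1}{-30 + 68998} = \frac{1}{68968}$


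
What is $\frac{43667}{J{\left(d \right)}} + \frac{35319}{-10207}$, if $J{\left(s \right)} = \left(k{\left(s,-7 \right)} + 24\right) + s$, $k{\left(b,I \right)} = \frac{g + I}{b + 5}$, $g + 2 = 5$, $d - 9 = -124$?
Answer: $- \frac{24690699752}{51065621} \approx -483.51$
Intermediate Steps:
$d = -115$ ($d = 9 - 124 = -115$)
$g = 3$ ($g = -2 + 5 = 3$)
$k{\left(b,I \right)} = \frac{3 + I}{5 + b}$ ($k{\left(b,I \right)} = \frac{3 + I}{b + 5} = \frac{3 + I}{5 + b}$)
$J{\left(s \right)} = 24 + s - \frac{4}{5 + s}$ ($J{\left(s \right)} = \left(\frac{3 - 7}{5 + s} + 24\right) + s = \left(\frac{1}{5 + s} \left(-4\right) + 24\right) + s = \left(- \frac{4}{5 + s} + 24\right) + s = \left(24 - \frac{4}{5 + s}\right) + s = 24 + s - \frac{4}{5 + s}$)
$\frac{43667}{J{\left(d \right)}} + \frac{35319}{-10207} = \frac{43667}{\frac{1}{5 - 115} \left(-4 + \left(5 - 115\right) \left(24 - 115\right)\right)} + \frac{35319}{-10207} = \frac{43667}{\frac{1}{-110} \left(-4 - -10010\right)} + 35319 \left(- \frac{1}{10207}\right) = \frac{43667}{\left(- \frac{1}{110}\right) \left(-4 + 10010\right)} - \frac{35319}{10207} = \frac{43667}{\left(- \frac{1}{110}\right) 10006} - \frac{35319}{10207} = \frac{43667}{- \frac{5003}{55}} - \frac{35319}{10207} = 43667 \left(- \frac{55}{5003}\right) - \frac{35319}{10207} = - \frac{2401685}{5003} - \frac{35319}{10207} = - \frac{24690699752}{51065621}$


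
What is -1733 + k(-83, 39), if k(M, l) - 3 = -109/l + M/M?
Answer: -67540/39 ≈ -1731.8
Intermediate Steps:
k(M, l) = 4 - 109/l (k(M, l) = 3 + (-109/l + M/M) = 3 + (-109/l + 1) = 3 + (1 - 109/l) = 4 - 109/l)
-1733 + k(-83, 39) = -1733 + (4 - 109/39) = -1733 + 47/39 = -67540/39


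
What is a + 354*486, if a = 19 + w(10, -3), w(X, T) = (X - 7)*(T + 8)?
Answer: 172078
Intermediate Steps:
w(X, T) = (-7 + X)*(8 + T)
a = 34 (a = 19 + (-56 - 7*(-3) + 8*10 - 3*10) = 19 + (-56 + 21 + 80 - 30) = 19 + 15 = 34)
a + 354*486 = 34 + 354*486 = 34 + 172044 = 172078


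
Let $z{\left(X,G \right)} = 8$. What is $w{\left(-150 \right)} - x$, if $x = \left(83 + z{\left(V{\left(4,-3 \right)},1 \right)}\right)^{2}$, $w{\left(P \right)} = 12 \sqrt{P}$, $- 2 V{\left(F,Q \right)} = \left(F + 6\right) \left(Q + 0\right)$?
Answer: $-8281 + 60 i \sqrt{6} \approx -8281.0 + 146.97 i$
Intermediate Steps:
$V{\left(F,Q \right)} = - \frac{Q \left(6 + F\right)}{2}$ ($V{\left(F,Q \right)} = - \frac{\left(F + 6\right) \left(Q + 0\right)}{2} = - \frac{\left(6 + F\right) Q}{2} = - \frac{Q \left(6 + F\right)}{2}$)
$x = 8281$ ($x = \left(83 + 8\right)^{2} = 91^{2} = 8281$)
$w{\left(-150 \right)} - x = 12 \sqrt{-150} - 8281 = 12 \cdot 5 i \sqrt{6} - 8281 = 60 i \sqrt{6} - 8281 = -8281 + 60 i \sqrt{6}$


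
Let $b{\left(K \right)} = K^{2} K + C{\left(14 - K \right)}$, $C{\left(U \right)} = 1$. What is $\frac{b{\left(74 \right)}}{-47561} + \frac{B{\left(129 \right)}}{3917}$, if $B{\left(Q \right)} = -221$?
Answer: $- \frac{1597777306}{186296437} \approx -8.5765$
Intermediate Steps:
$b{\left(K \right)} = 1 + K^{3}$ ($b{\left(K \right)} = K^{2} K + 1 = K^{3} + 1 = 1 + K^{3}$)
$\frac{b{\left(74 \right)}}{-47561} + \frac{B{\left(129 \right)}}{3917} = \frac{1 + 74^{3}}{-47561} - \frac{221}{3917} = \left(1 + 405224\right) \left(- \frac{1}{47561}\right) - \frac{221}{3917} = 405225 \left(- \frac{1}{47561}\right) - \frac{221}{3917} = - \frac{405225}{47561} - \frac{221}{3917} = - \frac{1597777306}{186296437}$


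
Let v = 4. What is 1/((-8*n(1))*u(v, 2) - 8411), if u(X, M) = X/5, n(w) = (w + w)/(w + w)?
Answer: -5/42087 ≈ -0.00011880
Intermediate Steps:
n(w) = 1 (n(w) = (2*w)/((2*w)) = (2*w)*(1/(2*w)) = 1)
u(X, M) = X/5 (u(X, M) = X*(1/5) = X/5)
1/((-8*n(1))*u(v, 2) - 8411) = 1/((-8*1)*((1/5)*4) - 8411) = 1/(-8*4/5 - 8411) = 1/(-32/5 - 8411) = 1/(-42087/5) = -5/42087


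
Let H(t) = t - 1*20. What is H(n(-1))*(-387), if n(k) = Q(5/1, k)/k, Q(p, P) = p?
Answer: 9675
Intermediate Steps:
n(k) = 5/k (n(k) = (5/1)/k = (5*1)/k = 5/k)
H(t) = -20 + t (H(t) = t - 20 = -20 + t)
H(n(-1))*(-387) = (-20 + 5/(-1))*(-387) = (-20 + 5*(-1))*(-387) = (-20 - 5)*(-387) = -25*(-387) = 9675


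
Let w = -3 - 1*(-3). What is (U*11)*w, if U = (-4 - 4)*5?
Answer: 0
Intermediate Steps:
w = 0 (w = -3 + 3 = 0)
U = -40 (U = -8*5 = -40)
(U*11)*w = -40*11*0 = -440*0 = 0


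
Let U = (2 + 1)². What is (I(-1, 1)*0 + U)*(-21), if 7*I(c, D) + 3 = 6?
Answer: -189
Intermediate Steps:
I(c, D) = 3/7 (I(c, D) = -3/7 + (⅐)*6 = -3/7 + 6/7 = 3/7)
U = 9 (U = 3² = 9)
(I(-1, 1)*0 + U)*(-21) = ((3/7)*0 + 9)*(-21) = (0 + 9)*(-21) = 9*(-21) = -189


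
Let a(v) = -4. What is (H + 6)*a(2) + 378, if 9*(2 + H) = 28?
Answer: 3146/9 ≈ 349.56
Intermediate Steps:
H = 10/9 (H = -2 + (⅑)*28 = -2 + 28/9 = 10/9 ≈ 1.1111)
(H + 6)*a(2) + 378 = (10/9 + 6)*(-4) + 378 = (64/9)*(-4) + 378 = -256/9 + 378 = 3146/9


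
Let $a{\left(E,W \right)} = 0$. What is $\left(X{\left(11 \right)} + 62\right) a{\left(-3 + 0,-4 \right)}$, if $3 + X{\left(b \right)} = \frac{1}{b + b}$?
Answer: $0$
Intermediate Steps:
$X{\left(b \right)} = -3 + \frac{1}{2 b}$ ($X{\left(b \right)} = -3 + \frac{1}{b + b} = -3 + \frac{1}{2 b}$)
$\left(X{\left(11 \right)} + 62\right) a{\left(-3 + 0,-4 \right)} = \left(\left(-3 + \frac{1}{2 \cdot 11}\right) + 62\right) 0 = \left(\left(-3 + \frac{1}{2} \cdot \frac{1}{11}\right) + 62\right) 0 = \left(\left(-3 + \frac{1}{22}\right) + 62\right) 0 = \left(- \frac{65}{22} + 62\right) 0 = \frac{1299}{22} \cdot 0 = 0$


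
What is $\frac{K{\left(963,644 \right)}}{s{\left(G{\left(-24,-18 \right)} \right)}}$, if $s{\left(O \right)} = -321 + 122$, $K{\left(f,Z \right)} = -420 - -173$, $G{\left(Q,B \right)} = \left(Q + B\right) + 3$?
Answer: $\frac{247}{199} \approx 1.2412$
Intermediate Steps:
$G{\left(Q,B \right)} = 3 + B + Q$ ($G{\left(Q,B \right)} = \left(B + Q\right) + 3 = 3 + B + Q$)
$K{\left(f,Z \right)} = -247$ ($K{\left(f,Z \right)} = -420 + 173 = -247$)
$s{\left(O \right)} = -199$
$\frac{K{\left(963,644 \right)}}{s{\left(G{\left(-24,-18 \right)} \right)}} = - \frac{247}{-199} = \left(-247\right) \left(- \frac{1}{199}\right) = \frac{247}{199}$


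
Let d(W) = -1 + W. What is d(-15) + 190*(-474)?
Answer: -90076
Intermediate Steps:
d(-15) + 190*(-474) = (-1 - 15) + 190*(-474) = -16 - 90060 = -90076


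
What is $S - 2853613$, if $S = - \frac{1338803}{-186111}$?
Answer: $- \frac{531087430240}{186111} \approx -2.8536 \cdot 10^{6}$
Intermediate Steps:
$S = \frac{1338803}{186111}$ ($S = \left(-1338803\right) \left(- \frac{1}{186111}\right) = \frac{1338803}{186111} \approx 7.1936$)
$S - 2853613 = \frac{1338803}{186111} - 2853613 = - \frac{531087430240}{186111}$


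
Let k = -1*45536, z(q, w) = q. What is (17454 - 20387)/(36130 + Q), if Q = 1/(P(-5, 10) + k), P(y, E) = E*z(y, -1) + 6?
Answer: -133686140/1646805399 ≈ -0.081179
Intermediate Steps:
k = -45536
P(y, E) = 6 + E*y (P(y, E) = E*y + 6 = 6 + E*y)
Q = -1/45580 (Q = 1/((6 + 10*(-5)) - 45536) = 1/((6 - 50) - 45536) = 1/(-44 - 45536) = 1/(-45580) = -1/45580 ≈ -2.1939e-5)
(17454 - 20387)/(36130 + Q) = (17454 - 20387)/(36130 - 1/45580) = -2933/1646805399/45580 = -2933*45580/1646805399 = -133686140/1646805399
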